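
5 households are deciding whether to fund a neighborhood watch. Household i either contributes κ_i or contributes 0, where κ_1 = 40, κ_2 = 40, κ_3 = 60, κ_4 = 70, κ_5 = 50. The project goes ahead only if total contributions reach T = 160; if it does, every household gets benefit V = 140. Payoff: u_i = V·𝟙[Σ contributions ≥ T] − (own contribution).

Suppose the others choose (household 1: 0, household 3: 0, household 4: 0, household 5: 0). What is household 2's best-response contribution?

0

Others' total = 0. Even contributing 40 gives 40 < 160: no benefit either way.
Best response: 0.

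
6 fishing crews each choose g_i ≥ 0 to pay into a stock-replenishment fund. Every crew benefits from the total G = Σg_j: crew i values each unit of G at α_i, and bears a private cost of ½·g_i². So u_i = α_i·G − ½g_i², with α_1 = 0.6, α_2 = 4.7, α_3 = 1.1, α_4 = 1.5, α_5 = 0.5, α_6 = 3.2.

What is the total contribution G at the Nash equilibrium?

Crew i's FOC: ∂u_i/∂g_i = α_i − g_i = 0, so g_i* = α_i.
NE contributions = (0.6, 4.7, 1.1, 1.5, 0.5, 3.2); G = 11.6.

11.6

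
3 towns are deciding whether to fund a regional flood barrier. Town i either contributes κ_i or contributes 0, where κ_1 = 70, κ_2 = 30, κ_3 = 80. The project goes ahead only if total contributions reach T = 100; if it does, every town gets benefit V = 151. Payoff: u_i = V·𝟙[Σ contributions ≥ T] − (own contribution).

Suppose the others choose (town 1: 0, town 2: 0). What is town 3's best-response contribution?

Others' total = 0. Even contributing 80 gives 80 < 100: no benefit either way.
Best response: 0.

0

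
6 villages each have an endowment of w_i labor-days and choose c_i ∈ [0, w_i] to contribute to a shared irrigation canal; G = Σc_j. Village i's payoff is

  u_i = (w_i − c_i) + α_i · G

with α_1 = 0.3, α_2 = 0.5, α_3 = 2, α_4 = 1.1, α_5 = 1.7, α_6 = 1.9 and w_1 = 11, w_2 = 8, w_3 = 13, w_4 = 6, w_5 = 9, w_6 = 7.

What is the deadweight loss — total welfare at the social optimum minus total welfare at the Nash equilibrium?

∂u_i/∂c_i = α_i − 1, so village i contributes w_i if α_i > 1, else 0.
α_i > 1 for i ∈ {3, 4, 5, 6}; NE contributions (0, 0, 13, 6, 9, 7), G = 35.
W^NE = Σw_i − G^NE + (Σα_i)·G^NE = 54 + 6.5·35 = 281.5.
Planner: ∂(Σu_j)/∂c_i = Σα_j − 1 = 6.5 > 0, so everyone contributes w_i; G^SO = 54, W^SO = 54 + 6.5·54 = 405.
Deadweight loss = 123.5.

123.5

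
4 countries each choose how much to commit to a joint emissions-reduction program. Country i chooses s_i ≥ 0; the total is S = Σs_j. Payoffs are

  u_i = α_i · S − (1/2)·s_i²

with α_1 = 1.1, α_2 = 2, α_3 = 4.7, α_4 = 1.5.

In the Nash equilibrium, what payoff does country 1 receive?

9.625

Country i's FOC: ∂u_i/∂s_i = α_i − s_i = 0, so s_i* = α_i.
NE contributions = (1.1, 2, 4.7, 1.5); S = 9.3.
u_1 = α_1·S − ½·(s_1)² = 1.1·9.3 − ½·1.1² = 9.625.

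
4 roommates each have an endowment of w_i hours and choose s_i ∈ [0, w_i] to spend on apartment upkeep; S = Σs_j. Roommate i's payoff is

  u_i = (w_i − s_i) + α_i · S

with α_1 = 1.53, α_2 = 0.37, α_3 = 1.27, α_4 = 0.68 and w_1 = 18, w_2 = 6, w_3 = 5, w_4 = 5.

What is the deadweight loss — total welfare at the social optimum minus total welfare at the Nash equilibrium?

∂u_i/∂s_i = α_i − 1, so roommate i contributes w_i if α_i > 1, else 0.
α_i > 1 for i ∈ {1, 3}; NE contributions (18, 0, 5, 0), S = 23.
W^NE = Σw_i − S^NE + (Σα_i)·S^NE = 34 + 2.85·23 = 99.55.
Planner: ∂(Σu_j)/∂s_i = Σα_j − 1 = 2.85 > 0, so everyone contributes w_i; S^SO = 34, W^SO = 34 + 2.85·34 = 130.9.
Deadweight loss = 31.35.

31.35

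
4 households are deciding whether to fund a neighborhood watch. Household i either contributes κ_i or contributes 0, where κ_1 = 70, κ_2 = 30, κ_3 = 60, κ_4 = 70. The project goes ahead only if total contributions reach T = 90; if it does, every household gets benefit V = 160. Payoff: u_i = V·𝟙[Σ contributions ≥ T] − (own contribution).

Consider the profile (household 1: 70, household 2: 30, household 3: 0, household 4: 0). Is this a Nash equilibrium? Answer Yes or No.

Yes

Total = 100 ≥ 90: provided.
Household 1 (pledges 70, payoff 90): dropping to 0 → total 30, payoff 0. No gain.
Household 2 (pledges 30, payoff 130): dropping to 0 → total 70, payoff 0. No gain.
Household 3 (pledges 0, payoff 160): pledging 60 → total 160, payoff 100. No gain.
Household 4 (pledges 0, payoff 160): pledging 70 → total 170, payoff 90. No gain.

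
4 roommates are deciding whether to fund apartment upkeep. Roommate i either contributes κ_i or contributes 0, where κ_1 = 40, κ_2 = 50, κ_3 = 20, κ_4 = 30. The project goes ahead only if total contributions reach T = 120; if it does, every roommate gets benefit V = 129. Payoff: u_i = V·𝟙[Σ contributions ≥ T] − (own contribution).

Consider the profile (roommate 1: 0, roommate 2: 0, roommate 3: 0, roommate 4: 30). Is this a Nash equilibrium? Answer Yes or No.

No

Total = 30 < 120: not provided.
Roommate 1 (pledges 0, payoff 0): pledging 40 → total 70, payoff -40. No gain.
Roommate 2 (pledges 0, payoff 0): pledging 50 → total 80, payoff -50. No gain.
Roommate 3 (pledges 0, payoff 0): pledging 20 → total 50, payoff -20. No gain.
Roommate 4 (pledges 30, payoff -30): dropping to 0 → total 0, payoff 0. Profitable deviation.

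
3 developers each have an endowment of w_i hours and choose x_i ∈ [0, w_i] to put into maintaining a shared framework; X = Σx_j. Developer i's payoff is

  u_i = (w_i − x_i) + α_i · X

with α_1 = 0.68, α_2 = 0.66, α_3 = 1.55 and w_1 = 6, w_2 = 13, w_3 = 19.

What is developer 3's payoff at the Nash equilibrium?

∂u_i/∂x_i = α_i − 1, so developer i contributes w_i if α_i > 1, else 0.
α_i > 1 for i ∈ {3}; NE contributions (0, 0, 19), X = 19.
u_3 = (19 − 19) + 1.55·19 = 29.45.

29.45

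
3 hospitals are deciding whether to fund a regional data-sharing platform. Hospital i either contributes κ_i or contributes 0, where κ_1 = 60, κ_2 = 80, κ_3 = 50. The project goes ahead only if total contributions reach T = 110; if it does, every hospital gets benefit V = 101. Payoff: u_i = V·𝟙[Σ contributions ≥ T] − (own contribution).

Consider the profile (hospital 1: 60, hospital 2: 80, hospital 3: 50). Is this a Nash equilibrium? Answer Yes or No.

No

Total = 190 ≥ 110: provided.
Hospital 1 (pledges 60, payoff 41): dropping to 0 → total 130, payoff 101. Profitable deviation.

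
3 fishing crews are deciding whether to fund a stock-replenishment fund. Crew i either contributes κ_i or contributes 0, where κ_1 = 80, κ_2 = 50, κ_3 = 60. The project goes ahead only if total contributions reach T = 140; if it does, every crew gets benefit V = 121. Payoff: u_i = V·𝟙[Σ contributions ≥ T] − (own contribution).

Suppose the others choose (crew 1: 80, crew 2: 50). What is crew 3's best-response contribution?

Others' total = 130. Contributing 60 brings total to 190 ≥ 140: gain V − κ_3 = 61.
Best response: 60.

60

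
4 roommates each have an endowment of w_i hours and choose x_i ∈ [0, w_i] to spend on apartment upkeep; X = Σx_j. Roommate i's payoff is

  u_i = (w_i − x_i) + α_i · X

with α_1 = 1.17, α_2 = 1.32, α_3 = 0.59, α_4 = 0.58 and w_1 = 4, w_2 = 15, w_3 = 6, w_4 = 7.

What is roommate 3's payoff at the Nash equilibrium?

∂u_i/∂x_i = α_i − 1, so roommate i contributes w_i if α_i > 1, else 0.
α_i > 1 for i ∈ {1, 2}; NE contributions (4, 15, 0, 0), X = 19.
u_3 = (6 − 0) + 0.59·19 = 17.21.

17.21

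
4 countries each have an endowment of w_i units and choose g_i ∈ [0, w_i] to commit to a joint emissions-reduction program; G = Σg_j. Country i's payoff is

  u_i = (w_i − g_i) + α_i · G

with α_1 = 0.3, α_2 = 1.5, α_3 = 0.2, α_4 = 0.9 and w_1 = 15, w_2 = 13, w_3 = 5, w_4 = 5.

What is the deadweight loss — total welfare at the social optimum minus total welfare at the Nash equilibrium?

47.5

∂u_i/∂g_i = α_i − 1, so country i contributes w_i if α_i > 1, else 0.
α_i > 1 for i ∈ {2}; NE contributions (0, 13, 0, 0), G = 13.
W^NE = Σw_i − G^NE + (Σα_i)·G^NE = 38 + 1.9·13 = 62.7.
Planner: ∂(Σu_j)/∂g_i = Σα_j − 1 = 1.9 > 0, so everyone contributes w_i; G^SO = 38, W^SO = 38 + 1.9·38 = 110.2.
Deadweight loss = 47.5.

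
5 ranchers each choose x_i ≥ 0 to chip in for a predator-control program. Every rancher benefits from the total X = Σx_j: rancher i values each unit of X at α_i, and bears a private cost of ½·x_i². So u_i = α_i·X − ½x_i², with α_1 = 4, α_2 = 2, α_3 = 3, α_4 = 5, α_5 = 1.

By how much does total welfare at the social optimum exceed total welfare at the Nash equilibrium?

Rancher i's FOC: ∂u_i/∂x_i = α_i − x_i = 0, so x_i* = α_i.
NE contributions = (4, 2, 3, 5, 1); X = 15.
W^NE = (Σα)·X − ½Σα_i² = 15² − ½·55 = 197.5.
Planner sets x_i = Σα_j = 15 for every i, so X^SO = 5·15 = 75.
W^SO = (Σα)·X^SO − ½·5·(Σα)² = (5/2)·15² = 562.5.
Deadweight loss = W^SO − W^NE = 365.

365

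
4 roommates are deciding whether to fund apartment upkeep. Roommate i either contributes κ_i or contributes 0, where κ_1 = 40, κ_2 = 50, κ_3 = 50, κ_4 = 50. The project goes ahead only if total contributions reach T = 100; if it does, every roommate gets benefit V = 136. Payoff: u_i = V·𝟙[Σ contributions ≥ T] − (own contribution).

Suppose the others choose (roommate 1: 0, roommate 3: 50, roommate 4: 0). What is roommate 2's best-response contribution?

Others' total = 50. Contributing 50 brings total to 100 ≥ 100: gain V − κ_2 = 86.
Best response: 50.

50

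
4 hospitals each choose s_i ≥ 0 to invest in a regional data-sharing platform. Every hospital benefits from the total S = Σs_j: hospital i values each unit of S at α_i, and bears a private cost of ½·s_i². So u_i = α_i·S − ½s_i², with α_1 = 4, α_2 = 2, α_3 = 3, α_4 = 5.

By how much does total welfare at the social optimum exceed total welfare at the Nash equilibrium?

Hospital i's FOC: ∂u_i/∂s_i = α_i − s_i = 0, so s_i* = α_i.
NE contributions = (4, 2, 3, 5); S = 14.
W^NE = (Σα)·S − ½Σα_i² = 14² − ½·54 = 169.
Planner sets s_i = Σα_j = 14 for every i, so S^SO = 4·14 = 56.
W^SO = (Σα)·S^SO − ½·4·(Σα)² = (4/2)·14² = 392.
Deadweight loss = W^SO − W^NE = 223.

223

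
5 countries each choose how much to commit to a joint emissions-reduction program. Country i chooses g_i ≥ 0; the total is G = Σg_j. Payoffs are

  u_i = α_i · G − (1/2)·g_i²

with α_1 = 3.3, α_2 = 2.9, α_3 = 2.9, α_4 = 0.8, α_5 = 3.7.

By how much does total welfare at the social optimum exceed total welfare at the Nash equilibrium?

Country i's FOC: ∂u_i/∂g_i = α_i − g_i = 0, so g_i* = α_i.
NE contributions = (3.3, 2.9, 2.9, 0.8, 3.7); G = 13.6.
W^NE = (Σα)·G − ½Σα_i² = 13.6² − ½·42.04 = 163.94.
Planner sets g_i = Σα_j = 13.6 for every i, so G^SO = 5·13.6 = 68.
W^SO = (Σα)·G^SO − ½·5·(Σα)² = (5/2)·13.6² = 462.4.
Deadweight loss = W^SO − W^NE = 298.46.

298.46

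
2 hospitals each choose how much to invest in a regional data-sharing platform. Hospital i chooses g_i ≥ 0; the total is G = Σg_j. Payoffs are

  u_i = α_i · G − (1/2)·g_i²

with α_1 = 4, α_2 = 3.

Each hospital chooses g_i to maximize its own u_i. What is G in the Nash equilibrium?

7

Hospital i's FOC: ∂u_i/∂g_i = α_i − g_i = 0, so g_i* = α_i.
NE contributions = (4, 3); G = 7.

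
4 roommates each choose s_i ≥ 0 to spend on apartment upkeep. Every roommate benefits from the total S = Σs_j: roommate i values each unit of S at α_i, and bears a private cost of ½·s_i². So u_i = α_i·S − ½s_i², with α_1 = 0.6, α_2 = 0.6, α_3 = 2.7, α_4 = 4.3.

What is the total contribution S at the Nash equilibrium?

Roommate i's FOC: ∂u_i/∂s_i = α_i − s_i = 0, so s_i* = α_i.
NE contributions = (0.6, 0.6, 2.7, 4.3); S = 8.2.

8.2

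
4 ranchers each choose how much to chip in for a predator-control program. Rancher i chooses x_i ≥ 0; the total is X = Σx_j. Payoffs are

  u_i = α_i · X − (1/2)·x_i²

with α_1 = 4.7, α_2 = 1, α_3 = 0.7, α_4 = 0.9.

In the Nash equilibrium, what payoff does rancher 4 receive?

6.165

Rancher i's FOC: ∂u_i/∂x_i = α_i − x_i = 0, so x_i* = α_i.
NE contributions = (4.7, 1, 0.7, 0.9); X = 7.3.
u_4 = α_4·X − ½·(x_4)² = 0.9·7.3 − ½·0.9² = 6.165.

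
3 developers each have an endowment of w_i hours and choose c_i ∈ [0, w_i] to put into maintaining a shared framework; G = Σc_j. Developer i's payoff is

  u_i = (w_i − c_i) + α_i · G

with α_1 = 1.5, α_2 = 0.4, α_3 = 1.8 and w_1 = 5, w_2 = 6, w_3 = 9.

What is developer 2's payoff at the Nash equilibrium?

11.6

∂u_i/∂c_i = α_i − 1, so developer i contributes w_i if α_i > 1, else 0.
α_i > 1 for i ∈ {1, 3}; NE contributions (5, 0, 9), G = 14.
u_2 = (6 − 0) + 0.4·14 = 11.6.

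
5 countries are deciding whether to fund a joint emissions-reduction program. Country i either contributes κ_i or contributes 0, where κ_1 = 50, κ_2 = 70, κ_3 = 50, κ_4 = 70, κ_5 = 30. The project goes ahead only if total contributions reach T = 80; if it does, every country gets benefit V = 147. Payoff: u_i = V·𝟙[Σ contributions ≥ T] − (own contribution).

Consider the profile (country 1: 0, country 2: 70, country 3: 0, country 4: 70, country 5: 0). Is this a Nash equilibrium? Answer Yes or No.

Total = 140 ≥ 80: provided.
Country 1 (pledges 0, payoff 147): pledging 50 → total 190, payoff 97. No gain.
Country 2 (pledges 70, payoff 77): dropping to 0 → total 70, payoff 0. No gain.
Country 3 (pledges 0, payoff 147): pledging 50 → total 190, payoff 97. No gain.
Country 4 (pledges 70, payoff 77): dropping to 0 → total 70, payoff 0. No gain.
Country 5 (pledges 0, payoff 147): pledging 30 → total 170, payoff 117. No gain.

Yes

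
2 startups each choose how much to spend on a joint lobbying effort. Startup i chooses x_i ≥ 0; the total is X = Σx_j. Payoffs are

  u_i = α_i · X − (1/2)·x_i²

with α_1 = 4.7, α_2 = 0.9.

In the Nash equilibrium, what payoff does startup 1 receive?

15.275

Startup i's FOC: ∂u_i/∂x_i = α_i − x_i = 0, so x_i* = α_i.
NE contributions = (4.7, 0.9); X = 5.6.
u_1 = α_1·X − ½·(x_1)² = 4.7·5.6 − ½·4.7² = 15.275.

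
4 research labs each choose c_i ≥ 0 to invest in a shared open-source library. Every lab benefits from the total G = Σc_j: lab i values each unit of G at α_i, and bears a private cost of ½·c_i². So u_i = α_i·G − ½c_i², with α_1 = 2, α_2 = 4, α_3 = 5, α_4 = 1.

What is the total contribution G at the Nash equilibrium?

12

Lab i's FOC: ∂u_i/∂c_i = α_i − c_i = 0, so c_i* = α_i.
NE contributions = (2, 4, 5, 1); G = 12.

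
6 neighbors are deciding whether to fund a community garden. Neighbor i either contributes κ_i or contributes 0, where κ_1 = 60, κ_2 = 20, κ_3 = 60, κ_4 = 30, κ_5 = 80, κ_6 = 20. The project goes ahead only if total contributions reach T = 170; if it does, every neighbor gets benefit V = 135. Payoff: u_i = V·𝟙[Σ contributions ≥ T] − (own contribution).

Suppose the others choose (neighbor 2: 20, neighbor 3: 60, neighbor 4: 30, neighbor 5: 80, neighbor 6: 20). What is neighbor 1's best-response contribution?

Others' total = 210 ≥ 170; contributing adds cost 60 for no extra benefit.
Best response: 0.

0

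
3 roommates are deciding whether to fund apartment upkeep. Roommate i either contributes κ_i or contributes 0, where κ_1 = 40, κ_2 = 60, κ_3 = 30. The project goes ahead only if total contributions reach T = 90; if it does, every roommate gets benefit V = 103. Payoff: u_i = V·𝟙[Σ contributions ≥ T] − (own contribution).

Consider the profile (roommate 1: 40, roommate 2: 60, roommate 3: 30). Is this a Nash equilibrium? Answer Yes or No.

Total = 130 ≥ 90: provided.
Roommate 1 (pledges 40, payoff 63): dropping to 0 → total 90, payoff 103. Profitable deviation.

No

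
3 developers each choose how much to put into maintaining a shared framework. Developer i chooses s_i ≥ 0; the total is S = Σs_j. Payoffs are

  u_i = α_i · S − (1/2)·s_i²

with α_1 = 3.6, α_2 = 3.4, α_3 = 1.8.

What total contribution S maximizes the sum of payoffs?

Planner FOC: ∂(Σu_j)/∂s_i = (Σα_j) − s_i = 0, so s_i^SO = Σα_j = 8.8 for every i; S^SO = 26.4.

26.4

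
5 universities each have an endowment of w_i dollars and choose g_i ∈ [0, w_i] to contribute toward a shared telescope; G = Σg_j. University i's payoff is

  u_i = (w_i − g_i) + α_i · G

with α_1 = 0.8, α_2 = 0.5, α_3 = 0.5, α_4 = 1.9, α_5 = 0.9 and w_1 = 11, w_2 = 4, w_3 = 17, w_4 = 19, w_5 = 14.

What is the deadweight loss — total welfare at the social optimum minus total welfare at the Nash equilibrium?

∂u_i/∂g_i = α_i − 1, so university i contributes w_i if α_i > 1, else 0.
α_i > 1 for i ∈ {4}; NE contributions (0, 0, 0, 19, 0), G = 19.
W^NE = Σw_i − G^NE + (Σα_i)·G^NE = 65 + 3.6·19 = 133.4.
Planner: ∂(Σu_j)/∂g_i = Σα_j − 1 = 3.6 > 0, so everyone contributes w_i; G^SO = 65, W^SO = 65 + 3.6·65 = 299.
Deadweight loss = 165.6.

165.6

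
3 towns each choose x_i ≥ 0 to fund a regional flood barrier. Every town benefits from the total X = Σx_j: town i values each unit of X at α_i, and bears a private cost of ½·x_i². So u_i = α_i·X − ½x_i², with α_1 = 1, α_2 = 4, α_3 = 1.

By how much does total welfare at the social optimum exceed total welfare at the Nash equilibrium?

Town i's FOC: ∂u_i/∂x_i = α_i − x_i = 0, so x_i* = α_i.
NE contributions = (1, 4, 1); X = 6.
W^NE = (Σα)·X − ½Σα_i² = 6² − ½·18 = 27.
Planner sets x_i = Σα_j = 6 for every i, so X^SO = 3·6 = 18.
W^SO = (Σα)·X^SO − ½·3·(Σα)² = (3/2)·6² = 54.
Deadweight loss = W^SO − W^NE = 27.

27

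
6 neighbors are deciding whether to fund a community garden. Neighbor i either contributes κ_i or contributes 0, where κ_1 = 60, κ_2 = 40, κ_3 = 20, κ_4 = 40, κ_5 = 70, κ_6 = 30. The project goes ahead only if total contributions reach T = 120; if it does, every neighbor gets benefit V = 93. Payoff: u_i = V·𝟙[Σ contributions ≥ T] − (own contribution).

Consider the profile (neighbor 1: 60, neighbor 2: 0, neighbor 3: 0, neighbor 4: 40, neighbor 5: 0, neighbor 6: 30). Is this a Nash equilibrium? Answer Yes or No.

Yes

Total = 130 ≥ 120: provided.
Neighbor 1 (pledges 60, payoff 33): dropping to 0 → total 70, payoff 0. No gain.
Neighbor 2 (pledges 0, payoff 93): pledging 40 → total 170, payoff 53. No gain.
Neighbor 3 (pledges 0, payoff 93): pledging 20 → total 150, payoff 73. No gain.
Neighbor 4 (pledges 40, payoff 53): dropping to 0 → total 90, payoff 0. No gain.
Neighbor 5 (pledges 0, payoff 93): pledging 70 → total 200, payoff 23. No gain.
Neighbor 6 (pledges 30, payoff 63): dropping to 0 → total 100, payoff 0. No gain.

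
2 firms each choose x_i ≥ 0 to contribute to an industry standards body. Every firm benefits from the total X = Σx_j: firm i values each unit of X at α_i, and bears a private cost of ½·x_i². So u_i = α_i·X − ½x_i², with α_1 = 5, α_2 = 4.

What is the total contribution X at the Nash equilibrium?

9

Firm i's FOC: ∂u_i/∂x_i = α_i − x_i = 0, so x_i* = α_i.
NE contributions = (5, 4); X = 9.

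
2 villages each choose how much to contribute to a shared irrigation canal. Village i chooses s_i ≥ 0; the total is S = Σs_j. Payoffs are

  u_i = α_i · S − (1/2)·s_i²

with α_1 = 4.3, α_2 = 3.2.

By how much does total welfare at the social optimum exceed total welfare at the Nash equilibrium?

14.365

Village i's FOC: ∂u_i/∂s_i = α_i − s_i = 0, so s_i* = α_i.
NE contributions = (4.3, 3.2); S = 7.5.
W^NE = (Σα)·S − ½Σα_i² = 7.5² − ½·28.73 = 41.885.
Planner sets s_i = Σα_j = 7.5 for every i, so S^SO = 2·7.5 = 15.
W^SO = (Σα)·S^SO − ½·2·(Σα)² = (2/2)·7.5² = 56.25.
Deadweight loss = W^SO − W^NE = 14.365.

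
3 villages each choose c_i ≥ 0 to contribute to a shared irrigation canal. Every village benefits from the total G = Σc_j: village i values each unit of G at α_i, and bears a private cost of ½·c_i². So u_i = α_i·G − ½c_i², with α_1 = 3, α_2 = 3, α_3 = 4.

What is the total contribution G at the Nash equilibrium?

Village i's FOC: ∂u_i/∂c_i = α_i − c_i = 0, so c_i* = α_i.
NE contributions = (3, 3, 4); G = 10.

10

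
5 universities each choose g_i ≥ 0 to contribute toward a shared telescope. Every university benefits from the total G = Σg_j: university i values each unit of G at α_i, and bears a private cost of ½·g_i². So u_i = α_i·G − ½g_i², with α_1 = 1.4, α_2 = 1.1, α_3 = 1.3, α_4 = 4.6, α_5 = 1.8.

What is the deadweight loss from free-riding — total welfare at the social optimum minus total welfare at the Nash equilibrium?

170.69

University i's FOC: ∂u_i/∂g_i = α_i − g_i = 0, so g_i* = α_i.
NE contributions = (1.4, 1.1, 1.3, 4.6, 1.8); G = 10.2.
W^NE = (Σα)·G − ½Σα_i² = 10.2² − ½·29.26 = 89.41.
Planner sets g_i = Σα_j = 10.2 for every i, so G^SO = 5·10.2 = 51.
W^SO = (Σα)·G^SO − ½·5·(Σα)² = (5/2)·10.2² = 260.1.
Deadweight loss = W^SO − W^NE = 170.69.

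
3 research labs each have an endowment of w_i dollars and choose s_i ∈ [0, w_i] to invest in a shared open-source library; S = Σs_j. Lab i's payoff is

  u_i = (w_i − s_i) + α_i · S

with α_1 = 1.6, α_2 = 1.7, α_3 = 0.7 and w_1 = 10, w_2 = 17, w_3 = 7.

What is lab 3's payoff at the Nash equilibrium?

∂u_i/∂s_i = α_i − 1, so lab i contributes w_i if α_i > 1, else 0.
α_i > 1 for i ∈ {1, 2}; NE contributions (10, 17, 0), S = 27.
u_3 = (7 − 0) + 0.7·27 = 25.9.

25.9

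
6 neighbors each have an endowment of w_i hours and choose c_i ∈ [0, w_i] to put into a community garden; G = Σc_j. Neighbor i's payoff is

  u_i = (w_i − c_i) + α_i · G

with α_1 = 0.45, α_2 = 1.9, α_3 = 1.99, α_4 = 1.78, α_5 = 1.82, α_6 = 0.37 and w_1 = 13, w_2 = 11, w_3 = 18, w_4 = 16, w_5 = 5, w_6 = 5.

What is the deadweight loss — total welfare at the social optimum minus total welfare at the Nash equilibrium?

131.58

∂u_i/∂c_i = α_i − 1, so neighbor i contributes w_i if α_i > 1, else 0.
α_i > 1 for i ∈ {2, 3, 4, 5}; NE contributions (0, 11, 18, 16, 5, 0), G = 50.
W^NE = Σw_i − G^NE + (Σα_i)·G^NE = 68 + 7.31·50 = 433.5.
Planner: ∂(Σu_j)/∂c_i = Σα_j − 1 = 7.31 > 0, so everyone contributes w_i; G^SO = 68, W^SO = 68 + 7.31·68 = 565.08.
Deadweight loss = 131.58.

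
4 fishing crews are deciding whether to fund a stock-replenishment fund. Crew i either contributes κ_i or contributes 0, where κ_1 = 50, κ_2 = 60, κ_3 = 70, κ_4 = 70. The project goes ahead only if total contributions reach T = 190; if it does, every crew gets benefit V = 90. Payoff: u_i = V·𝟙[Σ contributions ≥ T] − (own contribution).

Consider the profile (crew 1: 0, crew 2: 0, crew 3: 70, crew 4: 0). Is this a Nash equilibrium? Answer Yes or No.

Total = 70 < 190: not provided.
Crew 1 (pledges 0, payoff 0): pledging 50 → total 120, payoff -50. No gain.
Crew 2 (pledges 0, payoff 0): pledging 60 → total 130, payoff -60. No gain.
Crew 3 (pledges 70, payoff -70): dropping to 0 → total 0, payoff 0. Profitable deviation.

No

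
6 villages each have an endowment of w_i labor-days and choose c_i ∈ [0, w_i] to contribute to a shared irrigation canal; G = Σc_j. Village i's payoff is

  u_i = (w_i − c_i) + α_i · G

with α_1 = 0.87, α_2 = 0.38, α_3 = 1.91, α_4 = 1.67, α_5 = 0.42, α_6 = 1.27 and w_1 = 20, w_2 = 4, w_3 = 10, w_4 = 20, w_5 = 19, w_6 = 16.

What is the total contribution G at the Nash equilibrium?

46

∂u_i/∂c_i = α_i − 1, so village i contributes w_i if α_i > 1, else 0.
α_i > 1 for i ∈ {3, 4, 6}; NE contributions (0, 0, 10, 20, 0, 16), G = 46.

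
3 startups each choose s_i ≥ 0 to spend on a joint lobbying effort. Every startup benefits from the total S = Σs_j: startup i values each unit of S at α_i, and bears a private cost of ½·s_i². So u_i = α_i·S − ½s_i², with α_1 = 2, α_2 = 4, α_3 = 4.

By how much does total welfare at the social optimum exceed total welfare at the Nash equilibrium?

68

Startup i's FOC: ∂u_i/∂s_i = α_i − s_i = 0, so s_i* = α_i.
NE contributions = (2, 4, 4); S = 10.
W^NE = (Σα)·S − ½Σα_i² = 10² − ½·36 = 82.
Planner sets s_i = Σα_j = 10 for every i, so S^SO = 3·10 = 30.
W^SO = (Σα)·S^SO − ½·3·(Σα)² = (3/2)·10² = 150.
Deadweight loss = W^SO − W^NE = 68.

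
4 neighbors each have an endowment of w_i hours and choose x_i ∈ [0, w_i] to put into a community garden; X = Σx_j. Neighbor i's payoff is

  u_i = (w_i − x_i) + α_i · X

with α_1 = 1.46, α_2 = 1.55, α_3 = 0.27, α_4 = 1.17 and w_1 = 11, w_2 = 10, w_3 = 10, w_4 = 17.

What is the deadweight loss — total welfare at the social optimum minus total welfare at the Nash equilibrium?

∂u_i/∂x_i = α_i − 1, so neighbor i contributes w_i if α_i > 1, else 0.
α_i > 1 for i ∈ {1, 2, 4}; NE contributions (11, 10, 0, 17), X = 38.
W^NE = Σw_i − X^NE + (Σα_i)·X^NE = 48 + 3.45·38 = 179.1.
Planner: ∂(Σu_j)/∂x_i = Σα_j − 1 = 3.45 > 0, so everyone contributes w_i; X^SO = 48, W^SO = 48 + 3.45·48 = 213.6.
Deadweight loss = 34.5.

34.5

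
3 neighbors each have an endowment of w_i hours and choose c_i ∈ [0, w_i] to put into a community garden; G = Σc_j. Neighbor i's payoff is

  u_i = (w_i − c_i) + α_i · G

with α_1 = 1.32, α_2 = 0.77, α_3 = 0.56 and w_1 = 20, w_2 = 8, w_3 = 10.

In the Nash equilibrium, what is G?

20

∂u_i/∂c_i = α_i − 1, so neighbor i contributes w_i if α_i > 1, else 0.
α_i > 1 for i ∈ {1}; NE contributions (20, 0, 0), G = 20.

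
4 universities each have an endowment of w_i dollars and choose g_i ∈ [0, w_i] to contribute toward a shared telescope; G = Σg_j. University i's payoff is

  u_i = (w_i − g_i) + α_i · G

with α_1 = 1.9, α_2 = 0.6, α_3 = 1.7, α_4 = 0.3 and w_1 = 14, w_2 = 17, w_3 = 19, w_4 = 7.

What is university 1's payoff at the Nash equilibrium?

62.7

∂u_i/∂g_i = α_i − 1, so university i contributes w_i if α_i > 1, else 0.
α_i > 1 for i ∈ {1, 3}; NE contributions (14, 0, 19, 0), G = 33.
u_1 = (14 − 14) + 1.9·33 = 62.7.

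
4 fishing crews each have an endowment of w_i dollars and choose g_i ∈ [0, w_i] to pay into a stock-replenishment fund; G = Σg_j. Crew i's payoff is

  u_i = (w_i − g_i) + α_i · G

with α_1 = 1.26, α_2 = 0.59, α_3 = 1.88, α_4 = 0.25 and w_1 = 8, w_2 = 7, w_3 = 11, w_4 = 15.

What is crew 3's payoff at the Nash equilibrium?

35.72

∂u_i/∂g_i = α_i − 1, so crew i contributes w_i if α_i > 1, else 0.
α_i > 1 for i ∈ {1, 3}; NE contributions (8, 0, 11, 0), G = 19.
u_3 = (11 − 11) + 1.88·19 = 35.72.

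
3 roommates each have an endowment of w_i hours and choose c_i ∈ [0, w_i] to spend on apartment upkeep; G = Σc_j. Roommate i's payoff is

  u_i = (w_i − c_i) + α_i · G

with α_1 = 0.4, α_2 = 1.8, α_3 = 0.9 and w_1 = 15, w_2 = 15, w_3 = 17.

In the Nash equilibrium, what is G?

15

∂u_i/∂c_i = α_i − 1, so roommate i contributes w_i if α_i > 1, else 0.
α_i > 1 for i ∈ {2}; NE contributions (0, 15, 0), G = 15.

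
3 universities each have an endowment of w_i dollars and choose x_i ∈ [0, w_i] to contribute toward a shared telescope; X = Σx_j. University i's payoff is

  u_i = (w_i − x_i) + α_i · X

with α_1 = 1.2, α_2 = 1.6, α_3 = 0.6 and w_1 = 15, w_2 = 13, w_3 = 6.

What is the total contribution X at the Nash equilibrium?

∂u_i/∂x_i = α_i − 1, so university i contributes w_i if α_i > 1, else 0.
α_i > 1 for i ∈ {1, 2}; NE contributions (15, 13, 0), X = 28.

28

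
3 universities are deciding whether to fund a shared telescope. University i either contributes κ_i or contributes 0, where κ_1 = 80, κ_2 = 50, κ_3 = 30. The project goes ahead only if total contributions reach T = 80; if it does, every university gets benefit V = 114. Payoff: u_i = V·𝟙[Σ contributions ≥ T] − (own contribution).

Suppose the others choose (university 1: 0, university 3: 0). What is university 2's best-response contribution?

0

Others' total = 0. Even contributing 50 gives 50 < 80: no benefit either way.
Best response: 0.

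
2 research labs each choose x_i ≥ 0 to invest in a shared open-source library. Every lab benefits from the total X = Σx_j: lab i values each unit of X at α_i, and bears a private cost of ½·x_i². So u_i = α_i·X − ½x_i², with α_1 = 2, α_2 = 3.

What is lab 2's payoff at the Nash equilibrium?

Lab i's FOC: ∂u_i/∂x_i = α_i − x_i = 0, so x_i* = α_i.
NE contributions = (2, 3); X = 5.
u_2 = α_2·X − ½·(x_2)² = 3·5 − ½·3² = 10.5.

10.5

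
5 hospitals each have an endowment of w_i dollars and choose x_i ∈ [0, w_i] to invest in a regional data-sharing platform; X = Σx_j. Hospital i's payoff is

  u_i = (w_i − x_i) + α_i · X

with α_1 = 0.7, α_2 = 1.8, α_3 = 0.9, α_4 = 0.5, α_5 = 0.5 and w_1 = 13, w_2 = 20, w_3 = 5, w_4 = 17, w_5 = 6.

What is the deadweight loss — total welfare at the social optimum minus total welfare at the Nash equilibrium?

139.4

∂u_i/∂x_i = α_i − 1, so hospital i contributes w_i if α_i > 1, else 0.
α_i > 1 for i ∈ {2}; NE contributions (0, 20, 0, 0, 0), X = 20.
W^NE = Σw_i − X^NE + (Σα_i)·X^NE = 61 + 3.4·20 = 129.
Planner: ∂(Σu_j)/∂x_i = Σα_j − 1 = 3.4 > 0, so everyone contributes w_i; X^SO = 61, W^SO = 61 + 3.4·61 = 268.4.
Deadweight loss = 139.4.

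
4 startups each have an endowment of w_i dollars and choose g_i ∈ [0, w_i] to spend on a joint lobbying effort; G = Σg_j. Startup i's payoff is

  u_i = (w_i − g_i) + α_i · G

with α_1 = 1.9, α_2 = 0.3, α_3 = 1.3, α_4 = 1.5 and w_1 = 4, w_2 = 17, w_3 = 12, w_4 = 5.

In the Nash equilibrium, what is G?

∂u_i/∂g_i = α_i − 1, so startup i contributes w_i if α_i > 1, else 0.
α_i > 1 for i ∈ {1, 3, 4}; NE contributions (4, 0, 12, 5), G = 21.

21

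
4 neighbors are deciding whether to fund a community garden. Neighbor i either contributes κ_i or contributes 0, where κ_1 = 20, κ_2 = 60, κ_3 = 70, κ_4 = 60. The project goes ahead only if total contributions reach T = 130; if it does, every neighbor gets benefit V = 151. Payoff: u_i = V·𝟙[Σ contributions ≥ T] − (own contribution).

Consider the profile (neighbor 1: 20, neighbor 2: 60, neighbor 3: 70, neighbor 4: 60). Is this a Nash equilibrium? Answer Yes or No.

No

Total = 210 ≥ 130: provided.
Neighbor 1 (pledges 20, payoff 131): dropping to 0 → total 190, payoff 151. Profitable deviation.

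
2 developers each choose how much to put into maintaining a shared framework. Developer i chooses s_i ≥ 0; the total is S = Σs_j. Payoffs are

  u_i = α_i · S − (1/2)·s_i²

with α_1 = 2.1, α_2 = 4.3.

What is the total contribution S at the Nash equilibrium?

6.4

Developer i's FOC: ∂u_i/∂s_i = α_i − s_i = 0, so s_i* = α_i.
NE contributions = (2.1, 4.3); S = 6.4.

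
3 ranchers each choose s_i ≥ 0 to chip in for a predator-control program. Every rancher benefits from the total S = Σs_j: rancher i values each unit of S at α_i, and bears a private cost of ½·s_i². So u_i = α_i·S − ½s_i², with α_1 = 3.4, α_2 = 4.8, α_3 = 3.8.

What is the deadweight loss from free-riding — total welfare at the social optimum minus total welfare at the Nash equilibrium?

Rancher i's FOC: ∂u_i/∂s_i = α_i − s_i = 0, so s_i* = α_i.
NE contributions = (3.4, 4.8, 3.8); S = 12.
W^NE = (Σα)·S − ½Σα_i² = 12² − ½·49.04 = 119.48.
Planner sets s_i = Σα_j = 12 for every i, so S^SO = 3·12 = 36.
W^SO = (Σα)·S^SO − ½·3·(Σα)² = (3/2)·12² = 216.
Deadweight loss = W^SO − W^NE = 96.52.

96.52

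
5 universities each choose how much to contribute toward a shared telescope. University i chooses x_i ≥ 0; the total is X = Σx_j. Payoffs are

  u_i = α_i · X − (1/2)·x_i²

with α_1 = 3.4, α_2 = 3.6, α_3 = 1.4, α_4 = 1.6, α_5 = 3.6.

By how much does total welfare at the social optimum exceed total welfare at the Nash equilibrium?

University i's FOC: ∂u_i/∂x_i = α_i − x_i = 0, so x_i* = α_i.
NE contributions = (3.4, 3.6, 1.4, 1.6, 3.6); X = 13.6.
W^NE = (Σα)·X − ½Σα_i² = 13.6² − ½·42 = 163.96.
Planner sets x_i = Σα_j = 13.6 for every i, so X^SO = 5·13.6 = 68.
W^SO = (Σα)·X^SO − ½·5·(Σα)² = (5/2)·13.6² = 462.4.
Deadweight loss = W^SO − W^NE = 298.44.

298.44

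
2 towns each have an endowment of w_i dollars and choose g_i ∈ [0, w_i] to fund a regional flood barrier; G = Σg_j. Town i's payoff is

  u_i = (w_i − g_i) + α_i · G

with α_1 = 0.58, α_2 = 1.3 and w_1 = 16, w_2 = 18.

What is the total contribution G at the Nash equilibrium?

18

∂u_i/∂g_i = α_i − 1, so town i contributes w_i if α_i > 1, else 0.
α_i > 1 for i ∈ {2}; NE contributions (0, 18), G = 18.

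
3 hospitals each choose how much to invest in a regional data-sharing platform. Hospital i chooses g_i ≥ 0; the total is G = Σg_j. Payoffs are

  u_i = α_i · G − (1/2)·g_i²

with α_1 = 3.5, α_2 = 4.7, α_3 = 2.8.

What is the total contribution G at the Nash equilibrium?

11

Hospital i's FOC: ∂u_i/∂g_i = α_i − g_i = 0, so g_i* = α_i.
NE contributions = (3.5, 4.7, 2.8); G = 11.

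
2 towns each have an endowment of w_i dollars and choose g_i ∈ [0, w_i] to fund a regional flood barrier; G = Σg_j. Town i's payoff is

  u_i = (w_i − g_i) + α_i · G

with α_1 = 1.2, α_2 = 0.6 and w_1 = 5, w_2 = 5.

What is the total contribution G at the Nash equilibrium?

∂u_i/∂g_i = α_i − 1, so town i contributes w_i if α_i > 1, else 0.
α_i > 1 for i ∈ {1}; NE contributions (5, 0), G = 5.

5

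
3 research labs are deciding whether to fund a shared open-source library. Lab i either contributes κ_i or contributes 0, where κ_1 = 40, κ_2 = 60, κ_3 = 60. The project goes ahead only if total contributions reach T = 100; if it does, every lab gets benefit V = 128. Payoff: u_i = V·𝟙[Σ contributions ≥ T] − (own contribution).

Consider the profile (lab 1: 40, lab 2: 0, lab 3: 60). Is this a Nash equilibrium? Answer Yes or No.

Total = 100 ≥ 100: provided.
Lab 1 (pledges 40, payoff 88): dropping to 0 → total 60, payoff 0. No gain.
Lab 2 (pledges 0, payoff 128): pledging 60 → total 160, payoff 68. No gain.
Lab 3 (pledges 60, payoff 68): dropping to 0 → total 40, payoff 0. No gain.

Yes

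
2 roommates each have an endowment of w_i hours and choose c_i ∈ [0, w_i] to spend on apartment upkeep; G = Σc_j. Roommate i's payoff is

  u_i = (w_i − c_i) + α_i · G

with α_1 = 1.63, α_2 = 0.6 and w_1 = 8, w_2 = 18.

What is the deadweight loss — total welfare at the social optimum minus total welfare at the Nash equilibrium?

∂u_i/∂c_i = α_i − 1, so roommate i contributes w_i if α_i > 1, else 0.
α_i > 1 for i ∈ {1}; NE contributions (8, 0), G = 8.
W^NE = Σw_i − G^NE + (Σα_i)·G^NE = 26 + 1.23·8 = 35.84.
Planner: ∂(Σu_j)/∂c_i = Σα_j − 1 = 1.23 > 0, so everyone contributes w_i; G^SO = 26, W^SO = 26 + 1.23·26 = 57.98.
Deadweight loss = 22.14.

22.14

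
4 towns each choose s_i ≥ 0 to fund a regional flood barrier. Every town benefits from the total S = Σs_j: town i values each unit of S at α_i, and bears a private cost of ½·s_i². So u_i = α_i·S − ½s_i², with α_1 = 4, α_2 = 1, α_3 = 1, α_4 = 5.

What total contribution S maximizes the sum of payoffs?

Planner FOC: ∂(Σu_j)/∂s_i = (Σα_j) − s_i = 0, so s_i^SO = Σα_j = 11 for every i; S^SO = 44.

44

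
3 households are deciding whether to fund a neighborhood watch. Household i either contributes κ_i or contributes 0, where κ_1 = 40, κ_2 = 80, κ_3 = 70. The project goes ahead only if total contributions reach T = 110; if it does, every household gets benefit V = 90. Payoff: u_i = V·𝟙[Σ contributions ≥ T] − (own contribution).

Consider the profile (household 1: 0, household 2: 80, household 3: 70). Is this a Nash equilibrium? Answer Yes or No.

Yes

Total = 150 ≥ 110: provided.
Household 1 (pledges 0, payoff 90): pledging 40 → total 190, payoff 50. No gain.
Household 2 (pledges 80, payoff 10): dropping to 0 → total 70, payoff 0. No gain.
Household 3 (pledges 70, payoff 20): dropping to 0 → total 80, payoff 0. No gain.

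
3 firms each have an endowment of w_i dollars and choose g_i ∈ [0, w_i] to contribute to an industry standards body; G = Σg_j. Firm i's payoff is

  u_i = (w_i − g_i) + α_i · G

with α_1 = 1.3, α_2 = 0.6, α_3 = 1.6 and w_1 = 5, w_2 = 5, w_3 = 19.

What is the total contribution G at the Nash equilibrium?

24

∂u_i/∂g_i = α_i − 1, so firm i contributes w_i if α_i > 1, else 0.
α_i > 1 for i ∈ {1, 3}; NE contributions (5, 0, 19), G = 24.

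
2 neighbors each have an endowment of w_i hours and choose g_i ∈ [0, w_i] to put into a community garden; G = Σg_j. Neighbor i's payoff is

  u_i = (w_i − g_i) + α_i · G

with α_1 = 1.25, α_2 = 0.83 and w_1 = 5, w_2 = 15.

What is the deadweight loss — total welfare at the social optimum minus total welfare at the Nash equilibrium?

16.2

∂u_i/∂g_i = α_i − 1, so neighbor i contributes w_i if α_i > 1, else 0.
α_i > 1 for i ∈ {1}; NE contributions (5, 0), G = 5.
W^NE = Σw_i − G^NE + (Σα_i)·G^NE = 20 + 1.08·5 = 25.4.
Planner: ∂(Σu_j)/∂g_i = Σα_j − 1 = 1.08 > 0, so everyone contributes w_i; G^SO = 20, W^SO = 20 + 1.08·20 = 41.6.
Deadweight loss = 16.2.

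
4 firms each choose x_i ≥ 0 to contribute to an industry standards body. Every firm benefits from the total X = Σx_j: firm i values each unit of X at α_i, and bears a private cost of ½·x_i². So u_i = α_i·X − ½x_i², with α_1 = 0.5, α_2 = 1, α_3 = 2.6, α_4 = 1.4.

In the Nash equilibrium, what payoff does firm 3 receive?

10.92

Firm i's FOC: ∂u_i/∂x_i = α_i − x_i = 0, so x_i* = α_i.
NE contributions = (0.5, 1, 2.6, 1.4); X = 5.5.
u_3 = α_3·X − ½·(x_3)² = 2.6·5.5 − ½·2.6² = 10.92.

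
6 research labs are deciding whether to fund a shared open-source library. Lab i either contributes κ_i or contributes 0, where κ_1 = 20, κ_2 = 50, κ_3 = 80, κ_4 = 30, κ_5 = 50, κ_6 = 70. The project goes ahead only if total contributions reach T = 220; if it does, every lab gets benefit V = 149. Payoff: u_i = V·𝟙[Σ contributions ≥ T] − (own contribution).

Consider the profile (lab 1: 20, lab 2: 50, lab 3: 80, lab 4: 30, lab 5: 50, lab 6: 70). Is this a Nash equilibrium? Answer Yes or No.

Total = 300 ≥ 220: provided.
Lab 1 (pledges 20, payoff 129): dropping to 0 → total 280, payoff 149. Profitable deviation.

No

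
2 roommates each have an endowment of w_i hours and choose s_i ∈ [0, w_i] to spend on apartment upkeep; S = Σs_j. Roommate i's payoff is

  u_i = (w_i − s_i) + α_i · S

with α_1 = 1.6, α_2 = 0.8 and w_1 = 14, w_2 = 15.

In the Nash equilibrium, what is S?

∂u_i/∂s_i = α_i − 1, so roommate i contributes w_i if α_i > 1, else 0.
α_i > 1 for i ∈ {1}; NE contributions (14, 0), S = 14.

14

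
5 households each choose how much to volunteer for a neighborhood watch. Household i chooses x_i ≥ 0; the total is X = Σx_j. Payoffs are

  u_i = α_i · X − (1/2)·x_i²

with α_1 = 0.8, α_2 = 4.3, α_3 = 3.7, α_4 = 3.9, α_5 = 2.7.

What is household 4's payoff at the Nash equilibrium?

52.455

Household i's FOC: ∂u_i/∂x_i = α_i − x_i = 0, so x_i* = α_i.
NE contributions = (0.8, 4.3, 3.7, 3.9, 2.7); X = 15.4.
u_4 = α_4·X − ½·(x_4)² = 3.9·15.4 − ½·3.9² = 52.455.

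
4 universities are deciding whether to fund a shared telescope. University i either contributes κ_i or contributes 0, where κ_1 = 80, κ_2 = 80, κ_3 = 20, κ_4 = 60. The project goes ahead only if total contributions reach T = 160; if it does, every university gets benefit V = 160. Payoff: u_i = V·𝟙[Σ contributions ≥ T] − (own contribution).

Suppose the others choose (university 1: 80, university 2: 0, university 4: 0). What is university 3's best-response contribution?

Others' total = 80. Even contributing 20 gives 100 < 160: no benefit either way.
Best response: 0.

0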